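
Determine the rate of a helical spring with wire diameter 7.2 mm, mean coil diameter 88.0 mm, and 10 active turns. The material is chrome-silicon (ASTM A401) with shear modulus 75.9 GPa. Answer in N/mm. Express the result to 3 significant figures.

3.74 N/mm

k = Gd⁴/(8D³N_a) = (75.9×10³ × 7.2⁴) / (8 × 88.0³ × 10)
  = 2.03973e+08 / 5.45178e+07 = 3.7414 N/mm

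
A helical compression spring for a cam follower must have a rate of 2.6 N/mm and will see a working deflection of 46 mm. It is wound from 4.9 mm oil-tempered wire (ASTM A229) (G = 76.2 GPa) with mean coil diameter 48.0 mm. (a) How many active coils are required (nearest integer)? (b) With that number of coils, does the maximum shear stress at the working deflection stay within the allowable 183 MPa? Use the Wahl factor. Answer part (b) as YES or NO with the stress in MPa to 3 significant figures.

N_a = Gd⁴/(8D³k) = (76.2×10³)(4.9⁴)/(8·48.0³·2.6) = 19.1 → N_a = 19
Actual rate k = Gd⁴/(8D³·19) = 2.6132 N/mm
Working load F = kδ = 2.6132·46 = 120.21 N
C = 48.0/4.9 = 9.7959; K_W = (4C−1)/(4C−4)+0.615/C = 1.1480
τ_max = K_W·8FD/(πd³) = 1.1480·124.89 = 143.38 MPa
τ_max ≤ 183 MPa → acceptable

(a) 19 coils; (b) YES, τ_max = 143 MPa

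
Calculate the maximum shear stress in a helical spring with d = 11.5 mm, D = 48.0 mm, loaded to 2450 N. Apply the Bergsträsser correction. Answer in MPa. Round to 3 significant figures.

Spring index C = D/d = 48.0/11.5 = 4.1739
K_B = (4C+2)/(4C−3) = 18.696/13.696 = 1.3651
τ₀ = 8FD/(πd³) = 8·2450·48.0/(π·11.5³) = 940800/4778 = 196.9 MPa
τ_max = K·τ₀ = 1.3651 × 196.9 = 268.79 MPa

269 MPa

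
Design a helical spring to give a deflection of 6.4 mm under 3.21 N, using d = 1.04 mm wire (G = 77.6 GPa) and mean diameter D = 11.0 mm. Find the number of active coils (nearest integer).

17

Required rate k = F/δ = 3.21/6.4 = 0.50156 N/mm
N_a = Gd⁴/(8D³k) = (77.6×10³ × 1.04⁴)/(8 × 11.0³ × 0.50156)
    = 90781 / 5340.64 = 17 → 17 coils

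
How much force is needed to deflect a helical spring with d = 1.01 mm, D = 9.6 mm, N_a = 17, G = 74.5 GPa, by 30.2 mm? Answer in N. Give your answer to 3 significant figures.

k = Gd⁴/(8D³N_a) = (74.5×10³)(1.01⁴)/(8·9.6³·17) = 0.6443 N/mm
F = k·δ = 0.6443 × 30.2 = 19.458 N

19.5 N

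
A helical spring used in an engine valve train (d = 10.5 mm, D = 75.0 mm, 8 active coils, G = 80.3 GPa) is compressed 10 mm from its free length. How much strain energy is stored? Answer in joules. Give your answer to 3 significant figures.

1.81 J

k = Gd⁴/(8D³N_a) = (80.3×10³)(10.5⁴)/(8·75.0³·8) = 36.15 N/mm
U = ½kδ² = 0.5 × 36.15 × 10² = 1807.5 N·mm = 1.8075 J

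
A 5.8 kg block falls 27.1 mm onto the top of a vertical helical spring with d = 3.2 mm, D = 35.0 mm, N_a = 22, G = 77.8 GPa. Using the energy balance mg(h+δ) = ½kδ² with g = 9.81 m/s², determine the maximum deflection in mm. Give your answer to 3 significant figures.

128 mm

k = Gd⁴/(8D³N_a) = (77.8×10³)(3.2⁴)/(8·35.0³·22) = 1.0811 N/mm
W = mg = 5.8 × 9.81 = 56.898 N
½kδ² − Wδ − Wh = 0 → δ = (W + √(W² + 2kWh))/k
δ = (56.898 + √(3237.4 + 3333.95))/1.0811 = (56.898 + 81.064)/1.0811 = 127.61 mm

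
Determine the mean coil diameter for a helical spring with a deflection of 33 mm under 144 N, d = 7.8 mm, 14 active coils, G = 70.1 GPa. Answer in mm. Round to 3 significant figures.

Required rate k = F/δ = 144/33 = 4.3636 N/mm
D = (Gd⁴/(8N_a·k))^(1/3) = (70.1×10³·7.8⁴/(8·14·4.3636))^(1/3)
  = (530921)^(1/3) = 80.9736 mm

81.0 mm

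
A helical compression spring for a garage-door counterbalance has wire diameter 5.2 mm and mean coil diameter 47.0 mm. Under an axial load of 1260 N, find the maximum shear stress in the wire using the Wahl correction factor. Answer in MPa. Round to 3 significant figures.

Spring index C = D/d = 47.0/5.2 = 9.0385
K_W = (4C−1)/(4C−4) + 0.615/C = 35.154/32.154 + 0.0680 = 1.1613
τ₀ = 8FD/(πd³) = 8·1260·47.0/(π·5.2³) = 473760/441.73 = 1072.5 MPa
τ_max = K·τ₀ = 1.1613 × 1072.5 = 1245.5 MPa

1250 MPa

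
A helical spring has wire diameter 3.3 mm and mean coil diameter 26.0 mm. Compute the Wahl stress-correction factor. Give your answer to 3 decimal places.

1.187

C = D/d = 26.0/3.3 = 7.8788
K_W = (4C−1)/(4C−4) + 0.615/C = 30.515/27.515 + 0.0781 = 1.1871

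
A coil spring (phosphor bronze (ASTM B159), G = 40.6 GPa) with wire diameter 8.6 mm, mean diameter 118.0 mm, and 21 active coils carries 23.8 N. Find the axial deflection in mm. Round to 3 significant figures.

k = Gd⁴/(8D³N_a) = (40.6×10³)(8.6⁴)/(8·118.0³·21) = 0.80457 N/mm
δ = F/k = 23.8 / 0.80457 = 29.581 mm

29.6 mm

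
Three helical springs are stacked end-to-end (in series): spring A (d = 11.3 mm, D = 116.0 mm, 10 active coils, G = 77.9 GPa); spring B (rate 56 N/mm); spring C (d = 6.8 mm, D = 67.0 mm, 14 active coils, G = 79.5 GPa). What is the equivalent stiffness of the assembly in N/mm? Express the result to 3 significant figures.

3.18 N/mm

k_A = Gd⁴/(8D³N_a) = (77.9×10³)(11.3⁴)/(8·116.0³·10) = 10.172 N/mm
k_C = Gd⁴/(8D³N_a) = (79.5×10³)(6.8⁴)/(8·67.0³·14) = 5.0462 N/mm
Series: 1/k_eq = 1/10.172 + 1/56 + 1/5.0462 = 0.31434; k_eq = 3.1813 N/mm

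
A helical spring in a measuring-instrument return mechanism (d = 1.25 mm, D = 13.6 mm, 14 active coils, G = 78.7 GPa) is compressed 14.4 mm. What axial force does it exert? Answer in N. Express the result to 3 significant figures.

k = Gd⁴/(8D³N_a) = (78.7×10³)(1.25⁴)/(8·13.6³·14) = 0.68199 N/mm
F = k·δ = 0.68199 × 14.4 = 9.8207 N

9.82 N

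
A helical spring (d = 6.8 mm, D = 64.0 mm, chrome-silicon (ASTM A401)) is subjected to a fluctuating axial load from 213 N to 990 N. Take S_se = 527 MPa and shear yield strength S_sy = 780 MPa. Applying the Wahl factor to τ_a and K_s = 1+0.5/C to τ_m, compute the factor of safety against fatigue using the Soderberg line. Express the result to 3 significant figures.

1.16

C = D/d = 64.0/6.8 = 9.4118; K_W = (4C−1)/(4C−4)+0.615/C = 1.1545; K_s = 1+0.5/C = 1.0531
F_a = (F_max−F_min)/2 = 388.5 N; F_m = (F_max+F_min)/2 = 601.5 N
τ_a = K_W·8F_aD/(πd³) = 1.1545 × 201.37 = 232.48 MPa
τ_m = K_s·8F_mD/(πd³) = 1.0531 × 311.77 = 328.33 MPa
Soderberg: 1/n_f = τ_a/S_se + τ_m/S_sy = 232.48/527 + 328.33/780 = 0.44113 + 0.42093 = 0.86207
n_f = 1/0.86207 = 1.16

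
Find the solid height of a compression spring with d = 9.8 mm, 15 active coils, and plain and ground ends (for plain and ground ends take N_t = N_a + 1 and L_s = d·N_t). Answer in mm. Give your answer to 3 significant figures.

plain and ground ends: N_t = N_a + 1 = 15 + 1 = 16
L_s = d·N_t = 9.8 × 16 = 156.8 mm

157 mm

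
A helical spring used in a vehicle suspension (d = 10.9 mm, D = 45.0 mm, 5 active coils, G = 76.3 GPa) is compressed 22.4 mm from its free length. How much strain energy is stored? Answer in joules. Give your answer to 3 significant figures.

74.1 J

k = Gd⁴/(8D³N_a) = (76.3×10³)(10.9⁴)/(8·45.0³·5) = 295.48 N/mm
U = ½kδ² = 0.5 × 295.48 × 22.4² = 74131 N·mm = 74.131 J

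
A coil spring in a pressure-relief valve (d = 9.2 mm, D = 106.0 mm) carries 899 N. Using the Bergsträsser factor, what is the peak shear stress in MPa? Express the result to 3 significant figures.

348 MPa

Spring index C = D/d = 106.0/9.2 = 11.5217
K_B = (4C+2)/(4C−3) = 48.087/43.087 = 1.1160
τ₀ = 8FD/(πd³) = 8·899·106.0/(π·9.2³) = 762352/2446.3 = 311.63 MPa
τ_max = K·τ₀ = 1.1160 × 311.63 = 347.8 MPa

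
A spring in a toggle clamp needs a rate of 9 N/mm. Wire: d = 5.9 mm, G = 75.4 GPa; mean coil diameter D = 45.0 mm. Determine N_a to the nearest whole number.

N_a = Gd⁴/(8D³k) = (75.4×10³ × 5.9⁴)/(8 × 45.0³ × 9)
    = 9.13649e+07 / 6.561e+06 = 13.93 → 14 coils

14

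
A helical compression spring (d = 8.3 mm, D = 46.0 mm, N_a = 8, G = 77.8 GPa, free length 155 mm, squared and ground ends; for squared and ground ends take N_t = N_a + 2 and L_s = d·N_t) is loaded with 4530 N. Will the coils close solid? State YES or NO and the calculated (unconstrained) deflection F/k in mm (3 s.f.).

k = Gd⁴/(8D³N_a) = (77.8×10³)(8.3⁴)/(8·46.0³·8) = 59.27 N/mm
N_t = 10; L_s = 8.3·10 = 83 mm; δ_solid = L₀ − L_s = 155 − 83 = 72 mm
δ = F/k = 4530/59.27 = 76.429 mm
δ ≥ δ_solid → spring goes solid

YES, δ = 76.4 mm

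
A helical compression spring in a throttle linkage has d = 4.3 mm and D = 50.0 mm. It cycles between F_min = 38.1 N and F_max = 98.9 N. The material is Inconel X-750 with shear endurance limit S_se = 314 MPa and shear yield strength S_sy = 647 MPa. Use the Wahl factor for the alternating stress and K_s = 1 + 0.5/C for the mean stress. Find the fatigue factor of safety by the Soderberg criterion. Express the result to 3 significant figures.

C = D/d = 50.0/4.3 = 11.6279; K_W = (4C−1)/(4C−4)+0.615/C = 1.1235; K_s = 1+0.5/C = 1.0430
F_a = (F_max−F_min)/2 = 30.4 N; F_m = (F_max+F_min)/2 = 68.5 N
τ_a = K_W·8F_aD/(πd³) = 1.1235 × 48.683 = 54.693 MPa
τ_m = K_s·8F_mD/(πd³) = 1.0430 × 109.7 = 114.41 MPa
Soderberg: 1/n_f = τ_a/S_se + τ_m/S_sy = 54.693/314 + 114.41/647 = 0.17418 + 0.17684 = 0.35102
n_f = 1/0.35102 = 2.849

2.85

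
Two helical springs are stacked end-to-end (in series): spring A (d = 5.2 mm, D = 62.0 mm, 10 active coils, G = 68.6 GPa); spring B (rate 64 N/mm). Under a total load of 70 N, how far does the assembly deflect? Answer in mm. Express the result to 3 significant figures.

k_A = Gd⁴/(8D³N_a) = (68.6×10³)(5.2⁴)/(8·62.0³·10) = 2.6307 N/mm
Series: 1/k_eq = 1/2.6307 + 1/64 = 0.39575; k_eq = 2.5268 N/mm
δ = F/k_eq = 70/2.5268 = 27.703 mm

27.7 mm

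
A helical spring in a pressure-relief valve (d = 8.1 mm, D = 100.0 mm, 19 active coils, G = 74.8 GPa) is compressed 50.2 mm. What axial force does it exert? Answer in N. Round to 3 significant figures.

k = Gd⁴/(8D³N_a) = (74.8×10³)(8.1⁴)/(8·100.0³·19) = 2.1184 N/mm
F = k·δ = 2.1184 × 50.2 = 106.34 N

106 N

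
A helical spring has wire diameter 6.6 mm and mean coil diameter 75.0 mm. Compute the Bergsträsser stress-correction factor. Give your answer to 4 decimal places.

C = D/d = 75.0/6.6 = 11.3636
K_B = (4C+2)/(4C−3) = 47.455/42.455 = 1.1178

1.1178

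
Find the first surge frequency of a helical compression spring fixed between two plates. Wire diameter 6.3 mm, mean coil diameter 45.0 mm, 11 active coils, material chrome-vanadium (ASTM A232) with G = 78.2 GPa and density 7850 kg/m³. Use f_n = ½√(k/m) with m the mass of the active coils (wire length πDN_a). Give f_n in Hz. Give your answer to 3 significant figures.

100 Hz

k = Gd⁴/(8D³N_a) = (78.2×10³)(6.3⁴)/(8·45.0³·11) = 15.362 N/mm = 15362 N/m
Wire length L = πDN_a = π·45.0·11 = 1555.1 mm
m = ρ·(πd²/4)·L = 7850 × 31.172×10⁻⁶ m² × 1.5551 m = 0.38054 kg
f_n = ½√(k/m) = 0.5·√(15362/0.38054) = 0.5·√(40369) = 100.46 Hz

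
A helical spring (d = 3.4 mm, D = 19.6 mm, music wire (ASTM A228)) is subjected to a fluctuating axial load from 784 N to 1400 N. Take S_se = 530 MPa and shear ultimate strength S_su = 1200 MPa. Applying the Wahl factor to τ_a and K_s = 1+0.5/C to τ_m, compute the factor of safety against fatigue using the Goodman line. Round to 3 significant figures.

0.457

C = D/d = 19.6/3.4 = 5.7647; K_W = (4C−1)/(4C−4)+0.615/C = 1.2641; K_s = 1+0.5/C = 1.0867
F_a = (F_max−F_min)/2 = 308 N; F_m = (F_max+F_min)/2 = 1092 N
τ_a = K_W·8F_aD/(πd³) = 1.2641 × 391.12 = 494.41 MPa
τ_m = K_s·8F_mD/(πd³) = 1.0867 × 1386.7 = 1507 MPa
Goodman: 1/n_f = τ_a/S_se + τ_m/S_su = 494.41/530 + 1507/1200 = 0.93285 + 1.25581 = 2.1887
n_f = 1/2.1887 = 0.4569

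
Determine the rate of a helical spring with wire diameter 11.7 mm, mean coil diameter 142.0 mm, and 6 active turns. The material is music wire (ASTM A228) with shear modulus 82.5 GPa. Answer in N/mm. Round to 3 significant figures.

k = Gd⁴/(8D³N_a) = (82.5×10³ × 11.7⁴) / (8 × 142.0³ × 6)
  = 1.54596e+09 / 1.37438e+08 = 11.248 N/mm

11.2 N/mm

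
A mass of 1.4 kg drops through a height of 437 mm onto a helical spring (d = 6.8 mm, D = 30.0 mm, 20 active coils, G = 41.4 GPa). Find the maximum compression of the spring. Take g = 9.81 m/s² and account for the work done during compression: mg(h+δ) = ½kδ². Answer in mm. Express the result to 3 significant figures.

24.9 mm

k = Gd⁴/(8D³N_a) = (41.4×10³)(6.8⁴)/(8·30.0³·20) = 20.49 N/mm
W = mg = 1.4 × 9.81 = 13.734 N
½kδ² − Wδ − Wh = 0 → δ = (W + √(W² + 2kWh))/k
δ = (13.734 + √(188.62 + 245958))/20.49 = (13.734 + 496.13)/20.49 = 24.883 mm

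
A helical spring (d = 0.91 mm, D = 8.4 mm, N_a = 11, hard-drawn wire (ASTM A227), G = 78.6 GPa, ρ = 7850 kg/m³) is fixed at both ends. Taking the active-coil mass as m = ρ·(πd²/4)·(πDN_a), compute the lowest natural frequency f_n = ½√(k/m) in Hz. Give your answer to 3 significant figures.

418 Hz

k = Gd⁴/(8D³N_a) = (78.6×10³)(0.91⁴)/(8·8.4³·11) = 1.0334 N/mm = 1033.4 N/m
Wire length L = πDN_a = π·8.4·11 = 290.28 mm
m = ρ·(πd²/4)·L = 7850 × 0.65039×10⁻⁶ m² × 0.29028 m = 0.0014821 kg
f_n = ½√(k/m) = 0.5·√(1033.4/0.0014821) = 0.5·√(6.9727e+05) = 417.51 Hz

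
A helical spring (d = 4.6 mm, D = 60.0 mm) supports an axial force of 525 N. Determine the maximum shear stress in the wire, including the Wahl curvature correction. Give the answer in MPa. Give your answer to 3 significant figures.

Spring index C = D/d = 60.0/4.6 = 13.0435
K_W = (4C−1)/(4C−4) + 0.615/C = 51.174/48.174 + 0.0471 = 1.1094
τ₀ = 8FD/(πd³) = 8·525·60.0/(π·4.6³) = 252000/305.79 = 824.09 MPa
τ_max = K·τ₀ = 1.1094 × 824.09 = 914.27 MPa

914 MPa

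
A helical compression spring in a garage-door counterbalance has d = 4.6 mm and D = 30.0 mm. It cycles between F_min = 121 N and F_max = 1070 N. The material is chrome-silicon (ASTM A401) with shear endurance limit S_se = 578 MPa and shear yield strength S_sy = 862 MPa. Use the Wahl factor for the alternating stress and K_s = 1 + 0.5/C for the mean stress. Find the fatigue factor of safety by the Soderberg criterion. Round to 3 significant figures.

0.727

C = D/d = 30.0/4.6 = 6.5217; K_W = (4C−1)/(4C−4)+0.615/C = 1.2301; K_s = 1+0.5/C = 1.0767
F_a = (F_max−F_min)/2 = 474.5 N; F_m = (F_max+F_min)/2 = 595.5 N
τ_a = K_W·8F_aD/(πd³) = 1.2301 × 372.41 = 458.11 MPa
τ_m = K_s·8F_mD/(πd³) = 1.0767 × 467.38 = 503.21 MPa
Soderberg: 1/n_f = τ_a/S_se + τ_m/S_sy = 458.11/578 + 503.21/862 = 0.79259 + 0.58377 = 1.3764
n_f = 1/1.3764 = 0.7266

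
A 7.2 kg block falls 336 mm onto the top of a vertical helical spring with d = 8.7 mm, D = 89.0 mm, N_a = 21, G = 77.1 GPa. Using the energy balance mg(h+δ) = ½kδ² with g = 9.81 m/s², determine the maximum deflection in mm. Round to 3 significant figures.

k = Gd⁴/(8D³N_a) = (77.1×10³)(8.7⁴)/(8·89.0³·21) = 3.7295 N/mm
W = mg = 7.2 × 9.81 = 70.632 N
½kδ² − Wδ − Wh = 0 → δ = (W + √(W² + 2kWh))/k
δ = (70.632 + √(4988.9 + 177020))/3.7295 = (70.632 + 426.63)/3.7295 = 133.33 mm

133 mm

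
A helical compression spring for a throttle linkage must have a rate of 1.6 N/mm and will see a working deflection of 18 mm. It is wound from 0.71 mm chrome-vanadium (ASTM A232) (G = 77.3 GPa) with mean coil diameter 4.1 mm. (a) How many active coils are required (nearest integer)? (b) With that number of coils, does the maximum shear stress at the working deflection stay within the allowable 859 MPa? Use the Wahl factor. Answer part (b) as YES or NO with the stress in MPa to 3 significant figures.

N_a = Gd⁴/(8D³k) = (77.3×10³)(0.71⁴)/(8·4.1³·1.6) = 22.27 → N_a = 22
Actual rate k = Gd⁴/(8D³·22) = 1.6194 N/mm
Working load F = kδ = 1.6194·18 = 29.149 N
C = 4.1/0.71 = 5.7746; K_W = (4C−1)/(4C−4)+0.615/C = 1.2636
τ_max = K_W·8FD/(πd³) = 1.2636·850.3 = 1074.4 MPa
τ_max > 859 MPa → exceeds allowable

(a) 22 coils; (b) NO, τ_max = 1070 MPa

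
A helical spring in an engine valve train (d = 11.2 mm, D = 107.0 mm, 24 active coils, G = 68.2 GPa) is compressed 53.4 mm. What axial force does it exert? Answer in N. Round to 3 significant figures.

244 N

k = Gd⁴/(8D³N_a) = (68.2×10³)(11.2⁴)/(8·107.0³·24) = 4.5625 N/mm
F = k·δ = 4.5625 × 53.4 = 243.64 N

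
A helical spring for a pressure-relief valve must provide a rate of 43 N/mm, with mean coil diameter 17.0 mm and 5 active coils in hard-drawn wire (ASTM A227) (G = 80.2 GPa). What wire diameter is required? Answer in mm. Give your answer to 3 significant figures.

3.20 mm

d = (8D³N_a·k / G)^(1/4) = (8·17.0³·5·43 / (80.2×10³))^0.25
  = (105.37)^0.25 = 3.2039 mm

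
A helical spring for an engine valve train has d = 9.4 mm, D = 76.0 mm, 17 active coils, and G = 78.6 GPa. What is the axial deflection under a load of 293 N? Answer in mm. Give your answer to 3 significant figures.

28.5 mm

k = Gd⁴/(8D³N_a) = (78.6×10³)(9.4⁴)/(8·76.0³·17) = 10.279 N/mm
δ = F/k = 293 / 10.279 = 28.504 mm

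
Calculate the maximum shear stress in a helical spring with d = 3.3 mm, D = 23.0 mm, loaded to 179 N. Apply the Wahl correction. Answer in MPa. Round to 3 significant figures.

Spring index C = D/d = 23.0/3.3 = 6.9697
K_W = (4C−1)/(4C−4) + 0.615/C = 26.879/23.879 + 0.0882 = 1.2139
τ₀ = 8FD/(πd³) = 8·179·23.0/(π·3.3³) = 32936/112.9 = 291.73 MPa
τ_max = K·τ₀ = 1.2139 × 291.73 = 354.12 MPa

354 MPa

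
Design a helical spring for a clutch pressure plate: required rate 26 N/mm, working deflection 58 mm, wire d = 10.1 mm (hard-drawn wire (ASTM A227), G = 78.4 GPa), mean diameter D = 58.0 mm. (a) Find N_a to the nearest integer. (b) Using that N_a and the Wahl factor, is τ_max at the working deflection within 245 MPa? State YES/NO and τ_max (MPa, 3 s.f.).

N_a = Gd⁴/(8D³k) = (78.4×10³)(10.1⁴)/(8·58.0³·26) = 20.1 → N_a = 20
Actual rate k = Gd⁴/(8D³·20) = 26.134 N/mm
Working load F = kδ = 26.134·58 = 1515.7 N
C = 58.0/10.1 = 5.7426; K_W = (4C−1)/(4C−4)+0.615/C = 1.2652
τ_max = K_W·8FD/(πd³) = 1.2652·217.28 = 274.92 MPa
τ_max > 245 MPa → exceeds allowable

(a) 20 coils; (b) NO, τ_max = 275 MPa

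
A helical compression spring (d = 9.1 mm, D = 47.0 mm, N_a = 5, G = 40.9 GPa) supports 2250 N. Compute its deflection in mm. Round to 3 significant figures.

k = Gd⁴/(8D³N_a) = (40.9×10³)(9.1⁴)/(8·47.0³·5) = 67.536 N/mm
δ = F/k = 2250 / 67.536 = 33.316 mm

33.3 mm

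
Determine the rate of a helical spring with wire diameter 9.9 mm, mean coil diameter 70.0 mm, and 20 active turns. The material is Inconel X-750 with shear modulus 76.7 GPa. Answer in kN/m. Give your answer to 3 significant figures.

k = Gd⁴/(8D³N_a) = (76.7×10³ × 9.9⁴) / (8 × 70.0³ × 20)
  = 7.36777e+08 / 5.488e+07 = 13.425 N/mm

13.4 kN/m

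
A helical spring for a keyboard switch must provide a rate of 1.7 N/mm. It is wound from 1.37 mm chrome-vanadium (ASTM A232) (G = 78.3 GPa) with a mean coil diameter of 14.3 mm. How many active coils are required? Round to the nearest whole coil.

7

N_a = Gd⁴/(8D³k) = (78.3×10³ × 1.37⁴)/(8 × 14.3³ × 1.7)
    = 275832 / 39769.2 = 6.936 → 7 coils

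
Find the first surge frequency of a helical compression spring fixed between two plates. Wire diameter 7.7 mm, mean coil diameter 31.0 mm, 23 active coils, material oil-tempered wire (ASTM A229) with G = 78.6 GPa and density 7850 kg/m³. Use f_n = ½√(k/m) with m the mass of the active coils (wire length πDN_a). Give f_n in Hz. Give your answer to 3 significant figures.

k = Gd⁴/(8D³N_a) = (78.6×10³)(7.7⁴)/(8·31.0³·23) = 50.406 N/mm = 50406 N/m
Wire length L = πDN_a = π·31.0·23 = 2240 mm
m = ρ·(πd²/4)·L = 7850 × 46.566×10⁻⁶ m² × 2.24 m = 0.8188 kg
f_n = ½√(k/m) = 0.5·√(50406/0.8188) = 0.5·√(61561) = 124.06 Hz

124 Hz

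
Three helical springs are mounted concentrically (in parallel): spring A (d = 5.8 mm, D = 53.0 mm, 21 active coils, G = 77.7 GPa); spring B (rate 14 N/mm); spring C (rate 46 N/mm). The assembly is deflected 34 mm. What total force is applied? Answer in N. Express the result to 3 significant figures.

k_A = Gd⁴/(8D³N_a) = (77.7×10³)(5.8⁴)/(8·53.0³·21) = 3.5156 N/mm
Parallel: k_eq = 3.5156 + 14 + 46 = 63.516 N/mm
F = k_eq·δ = 63.516·34 = 2159.5 N

2160 N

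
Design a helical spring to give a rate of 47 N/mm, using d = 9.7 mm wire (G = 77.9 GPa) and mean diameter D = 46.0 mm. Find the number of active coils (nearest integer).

19

N_a = Gd⁴/(8D³k) = (77.9×10³ × 9.7⁴)/(8 × 46.0³ × 47)
    = 6.89643e+08 / 3.65983e+07 = 18.84 → 19 coils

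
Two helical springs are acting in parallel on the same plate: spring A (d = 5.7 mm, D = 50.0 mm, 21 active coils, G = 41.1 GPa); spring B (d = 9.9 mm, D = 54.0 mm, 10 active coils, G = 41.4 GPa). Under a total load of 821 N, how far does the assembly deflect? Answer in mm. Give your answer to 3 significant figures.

24.4 mm

k_A = Gd⁴/(8D³N_a) = (41.1×10³)(5.7⁴)/(8·50.0³·21) = 2.066 N/mm
k_B = Gd⁴/(8D³N_a) = (41.4×10³)(9.9⁴)/(8·54.0³·10) = 31.57 N/mm
Parallel: k_eq = 2.066 + 31.57 = 33.636 N/mm
δ = F/k_eq = 821/33.636 = 24.409 mm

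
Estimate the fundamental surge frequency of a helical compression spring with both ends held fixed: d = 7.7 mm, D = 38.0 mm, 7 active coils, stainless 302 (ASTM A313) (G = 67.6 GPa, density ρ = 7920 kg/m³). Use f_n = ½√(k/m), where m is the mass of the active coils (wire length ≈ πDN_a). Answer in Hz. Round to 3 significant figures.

k = Gd⁴/(8D³N_a) = (67.6×10³)(7.7⁴)/(8·38.0³·7) = 77.334 N/mm = 77334 N/m
Wire length L = πDN_a = π·38.0·7 = 835.66 mm
m = ρ·(πd²/4)·L = 7920 × 46.566×10⁻⁶ m² × 0.83566 m = 0.3082 kg
f_n = ½√(k/m) = 0.5·√(77334/0.3082) = 0.5·√(2.5092e+05) = 250.46 Hz

250 Hz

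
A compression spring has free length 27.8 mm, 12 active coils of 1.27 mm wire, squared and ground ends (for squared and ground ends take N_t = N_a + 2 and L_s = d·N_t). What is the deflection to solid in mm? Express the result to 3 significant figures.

10.0 mm

N_t = 14; L_s = 1.27·14 = 17.78 mm
δ_solid = L₀ − L_s = 27.8 − 17.78 = 10.02 mm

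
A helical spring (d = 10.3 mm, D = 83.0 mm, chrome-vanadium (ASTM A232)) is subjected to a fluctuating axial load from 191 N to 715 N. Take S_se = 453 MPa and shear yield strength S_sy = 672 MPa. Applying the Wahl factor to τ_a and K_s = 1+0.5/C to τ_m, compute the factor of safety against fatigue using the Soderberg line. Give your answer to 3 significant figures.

C = D/d = 83.0/10.3 = 8.0583; K_W = (4C−1)/(4C−4)+0.615/C = 1.1826; K_s = 1+0.5/C = 1.0620
F_a = (F_max−F_min)/2 = 262 N; F_m = (F_max+F_min)/2 = 453 N
τ_a = K_W·8F_aD/(πd³) = 1.1826 × 50.677 = 59.929 MPa
τ_m = K_s·8F_mD/(πd³) = 1.0620 × 87.62 = 93.057 MPa
Soderberg: 1/n_f = τ_a/S_se + τ_m/S_sy = 59.929/453 + 93.057/672 = 0.13229 + 0.13848 = 0.27077
n_f = 1/0.27077 = 3.693

3.69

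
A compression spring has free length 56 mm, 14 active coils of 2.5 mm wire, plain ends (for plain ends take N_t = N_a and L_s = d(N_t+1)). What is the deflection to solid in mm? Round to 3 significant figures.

N_t = 14; L_s = 2.5·15 = 37.5 mm
δ_solid = L₀ − L_s = 56 − 37.5 = 18.5 mm

18.5 mm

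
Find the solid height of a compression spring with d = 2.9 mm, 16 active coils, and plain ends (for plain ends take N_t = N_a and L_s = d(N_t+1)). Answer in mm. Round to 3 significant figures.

49.3 mm

plain ends: N_t = N_a = 16
L_s = d·(N_t+1) = 2.9 × 17 = 49.3 mm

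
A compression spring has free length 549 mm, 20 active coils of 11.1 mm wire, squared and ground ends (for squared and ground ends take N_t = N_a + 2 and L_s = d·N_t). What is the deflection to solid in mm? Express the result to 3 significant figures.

305 mm

N_t = 22; L_s = 11.1·22 = 244.2 mm
δ_solid = L₀ − L_s = 549 − 244.2 = 304.8 mm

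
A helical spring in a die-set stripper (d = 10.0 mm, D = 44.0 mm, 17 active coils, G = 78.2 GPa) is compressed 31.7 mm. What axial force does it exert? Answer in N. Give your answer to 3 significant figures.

k = Gd⁴/(8D³N_a) = (78.2×10³)(10.0⁴)/(8·44.0³·17) = 67.501 N/mm
F = k·δ = 67.501 × 31.7 = 2139.8 N

2140 N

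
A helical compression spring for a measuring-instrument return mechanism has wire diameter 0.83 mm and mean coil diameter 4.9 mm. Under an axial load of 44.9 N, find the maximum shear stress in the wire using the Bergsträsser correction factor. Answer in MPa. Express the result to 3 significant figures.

1220 MPa

Spring index C = D/d = 4.9/0.83 = 5.9036
K_B = (4C+2)/(4C−3) = 25.614/20.614 = 1.2425
τ₀ = 8FD/(πd³) = 8·44.9·4.9/(π·0.83³) = 1760.08/1.7963 = 979.82 MPa
τ_max = K·τ₀ = 1.2425 × 979.82 = 1217.5 MPa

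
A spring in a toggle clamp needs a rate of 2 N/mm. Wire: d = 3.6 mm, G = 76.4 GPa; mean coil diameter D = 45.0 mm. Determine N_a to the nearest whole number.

9

N_a = Gd⁴/(8D³k) = (76.4×10³ × 3.6⁴)/(8 × 45.0³ × 2)
    = 1.28323e+07 / 1.458e+06 = 8.801 → 9 coils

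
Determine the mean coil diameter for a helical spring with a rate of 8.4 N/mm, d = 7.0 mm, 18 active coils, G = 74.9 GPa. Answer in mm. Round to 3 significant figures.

53.0 mm

D = (Gd⁴/(8N_a·k))^(1/3) = (74.9×10³·7.0⁴/(8·18·8.4))^(1/3)
  = (148673)^(1/3) = 52.9758 mm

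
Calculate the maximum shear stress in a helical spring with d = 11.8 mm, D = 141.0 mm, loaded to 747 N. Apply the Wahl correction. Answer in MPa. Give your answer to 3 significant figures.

Spring index C = D/d = 141.0/11.8 = 11.9492
K_W = (4C−1)/(4C−4) + 0.615/C = 46.797/43.797 + 0.0515 = 1.1200
τ₀ = 8FD/(πd³) = 8·747·141.0/(π·11.8³) = 842616/5161.7 = 163.24 MPa
τ_max = K·τ₀ = 1.1200 × 163.24 = 182.83 MPa

183 MPa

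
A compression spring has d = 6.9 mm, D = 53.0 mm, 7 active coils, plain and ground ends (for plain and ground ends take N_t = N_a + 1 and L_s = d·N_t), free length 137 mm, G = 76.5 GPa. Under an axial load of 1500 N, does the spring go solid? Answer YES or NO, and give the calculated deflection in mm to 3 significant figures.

NO, δ = 72.1 mm

k = Gd⁴/(8D³N_a) = (76.5×10³)(6.9⁴)/(8·53.0³·7) = 20.799 N/mm
N_t = 8; L_s = 6.9·8 = 55.2 mm; δ_solid = L₀ − L_s = 137 − 55.2 = 81.8 mm
δ = F/k = 1500/20.799 = 72.119 mm
δ < δ_solid → spring does not go solid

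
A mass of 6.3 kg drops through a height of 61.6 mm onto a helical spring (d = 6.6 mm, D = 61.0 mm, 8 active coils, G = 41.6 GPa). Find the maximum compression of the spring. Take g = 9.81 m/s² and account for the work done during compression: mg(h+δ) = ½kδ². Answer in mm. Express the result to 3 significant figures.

k = Gd⁴/(8D³N_a) = (41.6×10³)(6.6⁴)/(8·61.0³·8) = 5.4337 N/mm
W = mg = 6.3 × 9.81 = 61.803 N
½kδ² − Wδ − Wh = 0 → δ = (W + √(W² + 2kWh))/k
δ = (61.803 + √(3819.6 + 41373.3))/5.4337 = (61.803 + 212.59)/5.4337 = 50.497 mm

50.5 mm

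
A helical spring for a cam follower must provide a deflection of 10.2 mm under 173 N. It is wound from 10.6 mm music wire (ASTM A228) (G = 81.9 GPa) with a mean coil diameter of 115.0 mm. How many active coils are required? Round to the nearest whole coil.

5

Required rate k = F/δ = 173/10.2 = 16.961 N/mm
N_a = Gd⁴/(8D³k) = (81.9×10³ × 10.6⁴)/(8 × 115.0³ × 16.961)
    = 1.03397e+09 / 2.06362e+08 = 5.01 → 5 coils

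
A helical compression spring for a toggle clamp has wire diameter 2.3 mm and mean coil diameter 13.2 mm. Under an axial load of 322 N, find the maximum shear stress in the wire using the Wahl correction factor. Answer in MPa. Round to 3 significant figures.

Spring index C = D/d = 13.2/2.3 = 5.7391
K_W = (4C−1)/(4C−4) + 0.615/C = 21.957/18.957 + 0.1072 = 1.2654
τ₀ = 8FD/(πd³) = 8·322·13.2/(π·2.3³) = 34003.2/38.224 = 889.58 MPa
τ_max = K·τ₀ = 1.2654 × 889.58 = 1125.7 MPa

1130 MPa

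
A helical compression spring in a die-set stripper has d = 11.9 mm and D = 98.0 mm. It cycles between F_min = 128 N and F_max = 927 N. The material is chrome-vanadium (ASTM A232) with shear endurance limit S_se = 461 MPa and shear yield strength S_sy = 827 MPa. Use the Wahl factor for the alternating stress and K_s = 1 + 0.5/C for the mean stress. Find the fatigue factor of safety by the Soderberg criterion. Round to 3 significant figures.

C = D/d = 98.0/11.9 = 8.2353; K_W = (4C−1)/(4C−4)+0.615/C = 1.1783; K_s = 1+0.5/C = 1.0607
F_a = (F_max−F_min)/2 = 399.5 N; F_m = (F_max+F_min)/2 = 527.5 N
τ_a = K_W·8F_aD/(πd³) = 1.1783 × 59.162 = 69.713 MPa
τ_m = K_s·8F_mD/(πd³) = 1.0607 × 78.117 = 82.86 MPa
Soderberg: 1/n_f = τ_a/S_se + τ_m/S_sy = 69.713/461 + 82.86/827 = 0.15122 + 0.10019 = 0.25141
n_f = 1/0.25141 = 3.977

3.98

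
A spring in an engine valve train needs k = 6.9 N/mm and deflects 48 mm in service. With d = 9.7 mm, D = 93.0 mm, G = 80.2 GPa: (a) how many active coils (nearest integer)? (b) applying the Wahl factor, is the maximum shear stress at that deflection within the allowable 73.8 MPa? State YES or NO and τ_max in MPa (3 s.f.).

(a) 16 coils; (b) NO, τ_max = 98.9 MPa

N_a = Gd⁴/(8D³k) = (80.2×10³)(9.7⁴)/(8·93.0³·6.9) = 15.99 → N_a = 16
Actual rate k = Gd⁴/(8D³·16) = 6.8961 N/mm
Working load F = kδ = 6.8961·48 = 331.01 N
C = 93.0/9.7 = 9.5876; K_W = (4C−1)/(4C−4)+0.615/C = 1.1515
τ_max = K_W·8FD/(πd³) = 1.1515·85.892 = 98.903 MPa
τ_max > 73.8 MPa → exceeds allowable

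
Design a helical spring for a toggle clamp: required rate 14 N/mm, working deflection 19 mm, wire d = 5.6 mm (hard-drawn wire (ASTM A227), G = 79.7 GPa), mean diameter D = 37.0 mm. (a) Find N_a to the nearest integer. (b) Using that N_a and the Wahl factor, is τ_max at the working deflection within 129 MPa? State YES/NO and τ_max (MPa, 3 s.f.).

(a) 14 coils; (b) NO, τ_max = 173 MPa

N_a = Gd⁴/(8D³k) = (79.7×10³)(5.6⁴)/(8·37.0³·14) = 13.82 → N_a = 14
Actual rate k = Gd⁴/(8D³·14) = 13.816 N/mm
Working load F = kδ = 13.816·19 = 262.51 N
C = 37.0/5.6 = 6.6071; K_W = (4C−1)/(4C−4)+0.615/C = 1.2268
τ_max = K_W·8FD/(πd³) = 1.2268·140.84 = 172.79 MPa
τ_max > 129 MPa → exceeds allowable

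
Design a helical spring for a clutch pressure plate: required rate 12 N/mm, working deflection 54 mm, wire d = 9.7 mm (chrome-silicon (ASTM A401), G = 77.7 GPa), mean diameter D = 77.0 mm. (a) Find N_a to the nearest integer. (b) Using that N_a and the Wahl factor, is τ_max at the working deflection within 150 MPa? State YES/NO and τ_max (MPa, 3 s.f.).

(a) 16 coils; (b) NO, τ_max = 162 MPa

N_a = Gd⁴/(8D³k) = (77.7×10³)(9.7⁴)/(8·77.0³·12) = 15.7 → N_a = 16
Actual rate k = Gd⁴/(8D³·16) = 11.771 N/mm
Working load F = kδ = 11.771·54 = 635.65 N
C = 77.0/9.7 = 7.9381; K_W = (4C−1)/(4C−4)+0.615/C = 1.1856
τ_max = K_W·8FD/(πd³) = 1.1856·136.56 = 161.91 MPa
τ_max > 150 MPa → exceeds allowable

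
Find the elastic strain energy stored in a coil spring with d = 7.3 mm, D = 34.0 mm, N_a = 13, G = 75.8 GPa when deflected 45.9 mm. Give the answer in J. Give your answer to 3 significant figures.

55.5 J

k = Gd⁴/(8D³N_a) = (75.8×10³)(7.3⁴)/(8·34.0³·13) = 52.661 N/mm
U = ½kδ² = 0.5 × 52.661 × 45.9² = 55474 N·mm = 55.474 J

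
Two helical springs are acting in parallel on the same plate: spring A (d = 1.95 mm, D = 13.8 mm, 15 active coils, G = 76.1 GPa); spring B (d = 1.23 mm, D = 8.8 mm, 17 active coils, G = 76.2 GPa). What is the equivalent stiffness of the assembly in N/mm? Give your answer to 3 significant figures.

5.37 N/mm

k_A = Gd⁴/(8D³N_a) = (76.1×10³)(1.95⁴)/(8·13.8³·15) = 3.489 N/mm
k_B = Gd⁴/(8D³N_a) = (76.2×10³)(1.23⁴)/(8·8.8³·17) = 1.8819 N/mm
Parallel: k_eq = 3.489 + 1.8819 = 5.3709 N/mm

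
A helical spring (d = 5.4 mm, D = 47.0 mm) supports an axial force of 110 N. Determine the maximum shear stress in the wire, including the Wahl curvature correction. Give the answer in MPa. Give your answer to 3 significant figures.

97.7 MPa

Spring index C = D/d = 47.0/5.4 = 8.7037
K_W = (4C−1)/(4C−4) + 0.615/C = 33.815/30.815 + 0.0707 = 1.1680
τ₀ = 8FD/(πd³) = 8·110·47.0/(π·5.4³) = 41360/494.69 = 83.608 MPa
τ_max = K·τ₀ = 1.1680 × 83.608 = 97.656 MPa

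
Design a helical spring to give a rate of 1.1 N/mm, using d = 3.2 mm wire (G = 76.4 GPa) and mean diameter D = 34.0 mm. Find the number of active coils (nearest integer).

23

N_a = Gd⁴/(8D³k) = (76.4×10³ × 3.2⁴)/(8 × 34.0³ × 1.1)
    = 8.01112e+06 / 345875 = 23.16 → 23 coils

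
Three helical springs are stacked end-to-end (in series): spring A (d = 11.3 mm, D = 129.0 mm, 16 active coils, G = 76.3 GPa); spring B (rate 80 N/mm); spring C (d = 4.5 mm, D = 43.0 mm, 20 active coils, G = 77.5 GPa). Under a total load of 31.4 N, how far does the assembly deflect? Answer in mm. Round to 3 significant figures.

19.9 mm

k_A = Gd⁴/(8D³N_a) = (76.3×10³)(11.3⁴)/(8·129.0³·16) = 4.5275 N/mm
k_C = Gd⁴/(8D³N_a) = (77.5×10³)(4.5⁴)/(8·43.0³·20) = 2.4982 N/mm
Series: 1/k_eq = 1/4.5275 + 1/80 + 1/2.4982 = 0.63366; k_eq = 1.5781 N/mm
δ = F/k_eq = 31.4/1.5781 = 19.897 mm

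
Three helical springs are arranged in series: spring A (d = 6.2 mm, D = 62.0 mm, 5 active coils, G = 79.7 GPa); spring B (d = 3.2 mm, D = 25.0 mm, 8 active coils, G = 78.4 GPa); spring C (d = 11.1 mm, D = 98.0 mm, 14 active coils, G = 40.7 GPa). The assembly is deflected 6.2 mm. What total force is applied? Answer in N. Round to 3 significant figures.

k_A = Gd⁴/(8D³N_a) = (79.7×10³)(6.2⁴)/(8·62.0³·5) = 12.354 N/mm
k_B = Gd⁴/(8D³N_a) = (78.4×10³)(3.2⁴)/(8·25.0³·8) = 8.2208 N/mm
k_C = Gd⁴/(8D³N_a) = (40.7×10³)(11.1⁴)/(8·98.0³·14) = 5.8612 N/mm
Series: 1/k_eq = 1/12.354 + 1/8.2208 + 1/5.8612 = 0.3732; k_eq = 2.6795 N/mm
F = k_eq·δ = 2.6795·6.2 = 16.613 N

16.6 N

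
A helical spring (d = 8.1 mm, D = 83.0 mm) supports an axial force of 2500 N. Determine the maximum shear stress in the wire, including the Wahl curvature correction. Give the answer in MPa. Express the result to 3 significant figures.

Spring index C = D/d = 83.0/8.1 = 10.2469
K_W = (4C−1)/(4C−4) + 0.615/C = 39.988/36.988 + 0.0600 = 1.1411
τ₀ = 8FD/(πd³) = 8·2500·83.0/(π·8.1³) = 1.66e+06/1669.6 = 994.27 MPa
τ_max = K·τ₀ = 1.1411 × 994.27 = 1134.6 MPa

1130 MPa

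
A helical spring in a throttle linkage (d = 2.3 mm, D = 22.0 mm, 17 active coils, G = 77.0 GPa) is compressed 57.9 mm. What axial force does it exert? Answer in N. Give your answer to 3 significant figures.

k = Gd⁴/(8D³N_a) = (77.0×10³)(2.3⁴)/(8·22.0³·17) = 1.488 N/mm
F = k·δ = 1.488 × 57.9 = 86.154 N

86.2 N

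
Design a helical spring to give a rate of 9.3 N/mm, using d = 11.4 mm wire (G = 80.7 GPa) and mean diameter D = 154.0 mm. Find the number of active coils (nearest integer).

N_a = Gd⁴/(8D³k) = (80.7×10³ × 11.4⁴)/(8 × 154.0³ × 9.3)
    = 1.36299e+09 / 2.71728e+08 = 5.016 → 5 coils

5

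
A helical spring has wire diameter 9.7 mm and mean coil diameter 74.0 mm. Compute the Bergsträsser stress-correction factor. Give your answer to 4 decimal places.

C = D/d = 74.0/9.7 = 7.6289
K_B = (4C+2)/(4C−3) = 32.515/27.515 = 1.1817

1.1817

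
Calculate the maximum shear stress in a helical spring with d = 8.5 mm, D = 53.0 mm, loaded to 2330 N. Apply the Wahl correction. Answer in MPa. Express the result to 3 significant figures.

636 MPa

Spring index C = D/d = 53.0/8.5 = 6.2353
K_W = (4C−1)/(4C−4) + 0.615/C = 23.941/20.941 + 0.0986 = 1.2419
τ₀ = 8FD/(πd³) = 8·2330·53.0/(π·8.5³) = 987920/1929.3 = 512.05 MPa
τ_max = K·τ₀ = 1.2419 × 512.05 = 635.91 MPa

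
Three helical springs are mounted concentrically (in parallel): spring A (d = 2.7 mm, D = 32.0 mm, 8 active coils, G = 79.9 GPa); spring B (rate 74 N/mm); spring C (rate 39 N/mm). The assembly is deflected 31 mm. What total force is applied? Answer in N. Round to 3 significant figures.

3570 N

k_A = Gd⁴/(8D³N_a) = (79.9×10³)(2.7⁴)/(8·32.0³·8) = 2.0248 N/mm
Parallel: k_eq = 2.0248 + 74 + 39 = 115.02 N/mm
F = k_eq·δ = 115.02·31 = 3565.8 N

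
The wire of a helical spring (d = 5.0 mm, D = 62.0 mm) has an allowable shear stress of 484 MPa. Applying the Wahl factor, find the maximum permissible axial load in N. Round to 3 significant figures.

C = D/d = 62.0/5.0 = 12.4000
K_W = (4C−1)/(4C−4) + 0.615/C = 48.600/45.600 + 0.0496 = 1.1154
τ_max = K·8FD/(πd³) → F_max = τ_allow·πd³/(8DK)
F_max = 484·π·5.0³/(8·62.0·1.1154) = 1.9007e+05/553.23 = 343.56 N

344 N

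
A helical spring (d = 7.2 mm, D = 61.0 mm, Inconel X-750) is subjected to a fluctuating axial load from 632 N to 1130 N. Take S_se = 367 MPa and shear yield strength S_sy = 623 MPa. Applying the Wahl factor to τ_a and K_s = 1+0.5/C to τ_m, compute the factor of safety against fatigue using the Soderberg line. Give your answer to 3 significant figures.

1.05

C = D/d = 61.0/7.2 = 8.4722; K_W = (4C−1)/(4C−4)+0.615/C = 1.1730; K_s = 1+0.5/C = 1.0590
F_a = (F_max−F_min)/2 = 249 N; F_m = (F_max+F_min)/2 = 881 N
τ_a = K_W·8F_aD/(πd³) = 1.1730 × 103.63 = 121.55 MPa
τ_m = K_s·8F_mD/(πd³) = 1.0590 × 366.65 = 388.29 MPa
Soderberg: 1/n_f = τ_a/S_se + τ_m/S_sy = 121.55/367 + 388.29/623 = 0.33120 + 0.62325 = 0.95445
n_f = 1/0.95445 = 1.048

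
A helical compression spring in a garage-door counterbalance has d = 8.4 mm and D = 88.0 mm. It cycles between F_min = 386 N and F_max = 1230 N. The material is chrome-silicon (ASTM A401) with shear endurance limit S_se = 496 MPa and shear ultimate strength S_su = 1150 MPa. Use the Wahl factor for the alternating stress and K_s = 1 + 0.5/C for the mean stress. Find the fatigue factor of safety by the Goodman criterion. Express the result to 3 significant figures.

C = D/d = 88.0/8.4 = 10.4762; K_W = (4C−1)/(4C−4)+0.615/C = 1.1379; K_s = 1+0.5/C = 1.0477
F_a = (F_max−F_min)/2 = 422 N; F_m = (F_max+F_min)/2 = 808 N
τ_a = K_W·8F_aD/(πd³) = 1.1379 × 159.55 = 181.54 MPa
τ_m = K_s·8F_mD/(πd³) = 1.0477 × 305.49 = 320.07 MPa
Goodman: 1/n_f = τ_a/S_se + τ_m/S_su = 181.54/496 + 320.07/1150 = 0.36602 + 0.27832 = 0.64434
n_f = 1/0.64434 = 1.552

1.55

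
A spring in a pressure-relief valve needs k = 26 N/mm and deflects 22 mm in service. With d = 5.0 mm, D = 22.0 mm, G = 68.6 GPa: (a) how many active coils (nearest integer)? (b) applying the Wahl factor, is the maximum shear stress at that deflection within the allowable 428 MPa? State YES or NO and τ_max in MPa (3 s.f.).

N_a = Gd⁴/(8D³k) = (68.6×10³)(5.0⁴)/(8·22.0³·26) = 19.36 → N_a = 19
Actual rate k = Gd⁴/(8D³·19) = 26.491 N/mm
Working load F = kδ = 26.491·22 = 582.79 N
C = 22.0/5.0 = 4.4000; K_W = (4C−1)/(4C−4)+0.615/C = 1.3604
τ_max = K_W·8FD/(πd³) = 1.3604·261.2 = 355.32 MPa
τ_max ≤ 428 MPa → acceptable

(a) 19 coils; (b) YES, τ_max = 355 MPa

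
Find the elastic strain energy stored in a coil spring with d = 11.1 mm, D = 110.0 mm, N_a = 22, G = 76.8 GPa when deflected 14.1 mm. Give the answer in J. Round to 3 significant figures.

0.495 J

k = Gd⁴/(8D³N_a) = (76.8×10³)(11.1⁴)/(8·110.0³·22) = 4.9769 N/mm
U = ½kδ² = 0.5 × 4.9769 × 14.1² = 494.73 N·mm = 0.49473 J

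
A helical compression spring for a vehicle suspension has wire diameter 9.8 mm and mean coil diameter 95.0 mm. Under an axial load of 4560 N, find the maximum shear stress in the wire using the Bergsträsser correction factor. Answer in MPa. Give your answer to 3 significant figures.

1340 MPa

Spring index C = D/d = 95.0/9.8 = 9.6939
K_B = (4C+2)/(4C−3) = 40.776/35.776 = 1.1398
τ₀ = 8FD/(πd³) = 8·4560·95.0/(π·9.8³) = 3.4656e+06/2956.8 = 1172.1 MPa
τ_max = K·τ₀ = 1.1398 × 1172.1 = 1335.9 MPa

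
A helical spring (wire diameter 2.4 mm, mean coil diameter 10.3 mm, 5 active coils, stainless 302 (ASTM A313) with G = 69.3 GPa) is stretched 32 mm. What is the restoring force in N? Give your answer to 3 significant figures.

k = Gd⁴/(8D³N_a) = (69.3×10³)(2.4⁴)/(8·10.3³·5) = 52.603 N/mm
F = k·δ = 52.603 × 32 = 1683.3 N

1680 N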